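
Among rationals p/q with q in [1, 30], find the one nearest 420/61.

Expand x = 420/61 as a continued fraction with the Euclidean algorithm:
  420 = 6*61 + 54, so a_0 = 6.
  61 = 1*54 + 7, so a_1 = 1.
  54 = 7*7 + 5, so a_2 = 7.
  7 = 1*5 + 2, so a_3 = 1.
  5 = 2*2 + 1, so a_4 = 2.
  2 = 2*1 + 0, so a_5 = 2.
so x = [6; 1, 7, 1, 2, 2].
Convergents (p_i = a_i*p_{i-1} + p_{i-2}, q_i = a_i*q_{i-1} + q_{i-2} with p_{-2}=0, p_{-1}=1, q_{-2}=1, q_{-1}=0), until the denominator exceeds 30:
  i=0: a_0=6, p_0 = 6*1 + 0 = 6, q_0 = 6*0 + 1 = 1.
  i=1: a_1=1, p_1 = 1*6 + 1 = 7, q_1 = 1*1 + 0 = 1.
  i=2: a_2=7, p_2 = 7*7 + 6 = 55, q_2 = 7*1 + 1 = 8.
  i=3: a_3=1, p_3 = 1*55 + 7 = 62, q_3 = 1*8 + 1 = 9.
  i=4: a_4=2, p_4 = 2*62 + 55 = 179, q_4 = 2*9 + 8 = 26.
  i=5: a_5=2, p_5 = 2*179 + 62 = 420, q_5 = 2*26 + 9 = 61.
q_5 = 61 > 30, so the last convergent with denominator <= 30 is p_4/q_4 = 179/26.
The closest fraction with denominator <= 30 is either p_4/q_4 or the intermediate fraction (k*p_4 + p_3)/(k*q_4 + q_3) with the largest k >= 1 whose denominator stays <= 30; these approach x as k grows, and every other convergent or intermediate fraction in range is farther away.
Largest k: floor((30 - q_3)/q_4) = floor((30 - 9)/26) = 0.
Since k = 0, no intermediate fraction beyond p_4/q_4 has denominator <= 30, so the convergent 179/26 is the closest (its error is |420*26 - 179*61|/(61*26) = 1/1586).

179/26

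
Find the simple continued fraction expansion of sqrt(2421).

Write x_i = (sqrt(2421) + m_i)/d_i with (m_0, d_0) = (0, 1). a_0 = floor(sqrt(2421)) = 49, since 49^2 = 2401 <= 2421 < 2500 = 50^2.
Iterate m_{i+1} = d_i*a_i - m_i, d_{i+1} = (2421 - m_{i+1}^2)/d_i, a_{i+1} = floor((a_0 + m_{i+1})/d_{i+1}):
  m_1 = 1*49 - 0 = 49, d_1 = (2421 - 49^2)/1 = 20/1 = 20, a_1 = floor((49 + 49)/20) = 4.
  m_2 = 20*4 - 49 = 31, d_2 = (2421 - 31^2)/20 = 1460/20 = 73, a_2 = floor((49 + 31)/73) = 1.
  m_3 = 73*1 - 31 = 42, d_3 = (2421 - 42^2)/73 = 657/73 = 9, a_3 = floor((49 + 42)/9) = 10.
  m_4 = 9*10 - 42 = 48, d_4 = (2421 - 48^2)/9 = 117/9 = 13, a_4 = floor((49 + 48)/13) = 7.
  m_5 = 13*7 - 48 = 43, d_5 = (2421 - 43^2)/13 = 572/13 = 44, a_5 = floor((49 + 43)/44) = 2.
  m_6 = 44*2 - 43 = 45, d_6 = (2421 - 45^2)/44 = 396/44 = 9, a_6 = floor((49 + 45)/9) = 10.
  m_7 = 9*10 - 45 = 45, d_7 = (2421 - 45^2)/9 = 396/9 = 44, a_7 = floor((49 + 45)/44) = 2.
  m_8 = 44*2 - 45 = 43, d_8 = (2421 - 43^2)/44 = 572/44 = 13, a_8 = floor((49 + 43)/13) = 7.
  m_9 = 13*7 - 43 = 48, d_9 = (2421 - 48^2)/13 = 117/13 = 9, a_9 = floor((49 + 48)/9) = 10.
  m_10 = 9*10 - 48 = 42, d_10 = (2421 - 42^2)/9 = 657/9 = 73, a_10 = floor((49 + 42)/73) = 1.
  m_11 = 73*1 - 42 = 31, d_11 = (2421 - 31^2)/73 = 1460/73 = 20, a_11 = floor((49 + 31)/20) = 4.
  m_12 = 20*4 - 31 = 49, d_12 = (2421 - 49^2)/20 = 20/20 = 1, a_12 = floor((49 + 49)/1) = 98.
  m_13 = 1*98 - 49 = 49, d_13 = (2421 - 49^2)/1 = 20/1 = 20: (m_13, d_13) = (m_1, d_1) = (49, 20), so from here the quotients repeat a_1, ..., a_12; the period length is 12.
Hence the expansion of sqrt(2421) is a_0 = 49 followed by the repeating block 4, 1, 10, 7, 2, 10, 2, 7, 10, 1, 4, 98 (period 12).

[49; (4, 1, 10, 7, 2, 10, 2, 7, 10, 1, 4, 98)]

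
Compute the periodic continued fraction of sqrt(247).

[15; (1, 2, 1, 1, 9, 1, 9, 1, 1, 2, 1, 30)]

Write x_i = (sqrt(247) + m_i)/d_i with (m_0, d_0) = (0, 1). a_0 = floor(sqrt(247)) = 15, since 15^2 = 225 <= 247 < 256 = 16^2.
Iterate m_{i+1} = d_i*a_i - m_i, d_{i+1} = (247 - m_{i+1}^2)/d_i, a_{i+1} = floor((a_0 + m_{i+1})/d_{i+1}):
  m_1 = 1*15 - 0 = 15, d_1 = (247 - 15^2)/1 = 22/1 = 22, a_1 = floor((15 + 15)/22) = 1.
  m_2 = 22*1 - 15 = 7, d_2 = (247 - 7^2)/22 = 198/22 = 9, a_2 = floor((15 + 7)/9) = 2.
  m_3 = 9*2 - 7 = 11, d_3 = (247 - 11^2)/9 = 126/9 = 14, a_3 = floor((15 + 11)/14) = 1.
  m_4 = 14*1 - 11 = 3, d_4 = (247 - 3^2)/14 = 238/14 = 17, a_4 = floor((15 + 3)/17) = 1.
  m_5 = 17*1 - 3 = 14, d_5 = (247 - 14^2)/17 = 51/17 = 3, a_5 = floor((15 + 14)/3) = 9.
  m_6 = 3*9 - 14 = 13, d_6 = (247 - 13^2)/3 = 78/3 = 26, a_6 = floor((15 + 13)/26) = 1.
  m_7 = 26*1 - 13 = 13, d_7 = (247 - 13^2)/26 = 78/26 = 3, a_7 = floor((15 + 13)/3) = 9.
  m_8 = 3*9 - 13 = 14, d_8 = (247 - 14^2)/3 = 51/3 = 17, a_8 = floor((15 + 14)/17) = 1.
  m_9 = 17*1 - 14 = 3, d_9 = (247 - 3^2)/17 = 238/17 = 14, a_9 = floor((15 + 3)/14) = 1.
  m_10 = 14*1 - 3 = 11, d_10 = (247 - 11^2)/14 = 126/14 = 9, a_10 = floor((15 + 11)/9) = 2.
  m_11 = 9*2 - 11 = 7, d_11 = (247 - 7^2)/9 = 198/9 = 22, a_11 = floor((15 + 7)/22) = 1.
  m_12 = 22*1 - 7 = 15, d_12 = (247 - 15^2)/22 = 22/22 = 1, a_12 = floor((15 + 15)/1) = 30.
  m_13 = 1*30 - 15 = 15, d_13 = (247 - 15^2)/1 = 22/1 = 22: (m_13, d_13) = (m_1, d_1) = (15, 22), so from here the quotients repeat a_1, ..., a_12; the period length is 12.
Hence the expansion of sqrt(247) is a_0 = 15 followed by the repeating block 1, 2, 1, 1, 9, 1, 9, 1, 1, 2, 1, 30 (period 12).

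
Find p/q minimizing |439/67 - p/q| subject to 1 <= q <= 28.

Expand x = 439/67 as a continued fraction with the Euclidean algorithm:
  439 = 6*67 + 37, so a_0 = 6.
  67 = 1*37 + 30, so a_1 = 1.
  37 = 1*30 + 7, so a_2 = 1.
  30 = 4*7 + 2, so a_3 = 4.
  7 = 3*2 + 1, so a_4 = 3.
  2 = 2*1 + 0, so a_5 = 2.
so x = [6; 1, 1, 4, 3, 2].
Convergents (p_i = a_i*p_{i-1} + p_{i-2}, q_i = a_i*q_{i-1} + q_{i-2} with p_{-2}=0, p_{-1}=1, q_{-2}=1, q_{-1}=0), until the denominator exceeds 28:
  i=0: a_0=6, p_0 = 6*1 + 0 = 6, q_0 = 6*0 + 1 = 1.
  i=1: a_1=1, p_1 = 1*6 + 1 = 7, q_1 = 1*1 + 0 = 1.
  i=2: a_2=1, p_2 = 1*7 + 6 = 13, q_2 = 1*1 + 1 = 2.
  i=3: a_3=4, p_3 = 4*13 + 7 = 59, q_3 = 4*2 + 1 = 9.
  i=4: a_4=3, p_4 = 3*59 + 13 = 190, q_4 = 3*9 + 2 = 29.
q_4 = 29 > 28, so the last convergent with denominator <= 28 is p_3/q_3 = 59/9.
The closest fraction with denominator <= 28 is either p_3/q_3 or the intermediate fraction (k*p_3 + p_2)/(k*q_3 + q_2) with the largest k >= 1 whose denominator stays <= 28; these approach x as k grows, and every other convergent or intermediate fraction in range is farther away.
Largest k: floor((28 - q_2)/q_3) = floor((28 - 2)/9) = 2.
That gives (2*59 + 13)/(2*9 + 2) = 131/20.
Compare the errors: |x - 59/9| = |439*9 - 59*67|/(67*9) = 2/603, and |x - 131/20| = |439*20 - 131*67|/(67*20) = 3/1340.
Cross-multiplying, 3*603 = 1809 < 2680 = 2*1340, so 3/1340 is smaller: the intermediate fraction 131/20 is closer to x than 59/9.

131/20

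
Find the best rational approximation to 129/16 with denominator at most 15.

121/15

Expand x = 129/16 as a continued fraction with the Euclidean algorithm:
  129 = 8*16 + 1, so a_0 = 8.
  16 = 16*1 + 0, so a_1 = 16.
so x = [8; 16].
Convergents (p_i = a_i*p_{i-1} + p_{i-2}, q_i = a_i*q_{i-1} + q_{i-2} with p_{-2}=0, p_{-1}=1, q_{-2}=1, q_{-1}=0), until the denominator exceeds 15:
  i=0: a_0=8, p_0 = 8*1 + 0 = 8, q_0 = 8*0 + 1 = 1.
  i=1: a_1=16, p_1 = 16*8 + 1 = 129, q_1 = 16*1 + 0 = 16.
q_1 = 16 > 15, so the last convergent with denominator <= 15 is p_0/q_0 = 8/1.
The closest fraction with denominator <= 15 is either p_0/q_0 or the intermediate fraction (k*p_0 + p_{-1})/(k*q_0 + q_{-1}) with the largest k >= 1 whose denominator stays <= 15; these approach x as k grows, and every other convergent or intermediate fraction in range is farther away.
Largest k: floor((15 - q_{-1})/q_0) = floor((15 - 0)/1) = 15 (using the seeds p_{-1} = 1, q_{-1} = 0).
That gives (15*8 + 1)/(15*1 + 0) = 121/15.
Compare the errors: |x - 8/1| = |129*1 - 8*16|/(16*1) = 1/16, and |x - 121/15| = |129*15 - 121*16|/(16*15) = 1/240.
Cross-multiplying, 1*16 = 16 < 240 = 1*240, so 1/240 is smaller: the intermediate fraction 121/15 is closer to x than 8/1.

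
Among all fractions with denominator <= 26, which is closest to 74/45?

Expand x = 74/45 as a continued fraction with the Euclidean algorithm:
  74 = 1*45 + 29, so a_0 = 1.
  45 = 1*29 + 16, so a_1 = 1.
  29 = 1*16 + 13, so a_2 = 1.
  16 = 1*13 + 3, so a_3 = 1.
  13 = 4*3 + 1, so a_4 = 4.
  3 = 3*1 + 0, so a_5 = 3.
so x = [1; 1, 1, 1, 4, 3].
Convergents (p_i = a_i*p_{i-1} + p_{i-2}, q_i = a_i*q_{i-1} + q_{i-2} with p_{-2}=0, p_{-1}=1, q_{-2}=1, q_{-1}=0), until the denominator exceeds 26:
  i=0: a_0=1, p_0 = 1*1 + 0 = 1, q_0 = 1*0 + 1 = 1.
  i=1: a_1=1, p_1 = 1*1 + 1 = 2, q_1 = 1*1 + 0 = 1.
  i=2: a_2=1, p_2 = 1*2 + 1 = 3, q_2 = 1*1 + 1 = 2.
  i=3: a_3=1, p_3 = 1*3 + 2 = 5, q_3 = 1*2 + 1 = 3.
  i=4: a_4=4, p_4 = 4*5 + 3 = 23, q_4 = 4*3 + 2 = 14.
  i=5: a_5=3, p_5 = 3*23 + 5 = 74, q_5 = 3*14 + 3 = 45.
q_5 = 45 > 26, so the last convergent with denominator <= 26 is p_4/q_4 = 23/14.
The closest fraction with denominator <= 26 is either p_4/q_4 or the intermediate fraction (k*p_4 + p_3)/(k*q_4 + q_3) with the largest k >= 1 whose denominator stays <= 26; these approach x as k grows, and every other convergent or intermediate fraction in range is farther away.
Largest k: floor((26 - q_3)/q_4) = floor((26 - 3)/14) = 1.
That gives (1*23 + 5)/(1*14 + 3) = 28/17.
Compare the errors: |x - 23/14| = |74*14 - 23*45|/(45*14) = 1/630, and |x - 28/17| = |74*17 - 28*45|/(45*17) = 2/765.
Cross-multiplying, 1*765 = 765 < 1260 = 2*630, so 1/630 is smaller: the convergent 23/14 is closer to x than 28/17.

23/14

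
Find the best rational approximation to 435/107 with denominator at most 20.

61/15

Expand x = 435/107 as a continued fraction with the Euclidean algorithm:
  435 = 4*107 + 7, so a_0 = 4.
  107 = 15*7 + 2, so a_1 = 15.
  7 = 3*2 + 1, so a_2 = 3.
  2 = 2*1 + 0, so a_3 = 2.
so x = [4; 15, 3, 2].
Convergents (p_i = a_i*p_{i-1} + p_{i-2}, q_i = a_i*q_{i-1} + q_{i-2} with p_{-2}=0, p_{-1}=1, q_{-2}=1, q_{-1}=0), until the denominator exceeds 20:
  i=0: a_0=4, p_0 = 4*1 + 0 = 4, q_0 = 4*0 + 1 = 1.
  i=1: a_1=15, p_1 = 15*4 + 1 = 61, q_1 = 15*1 + 0 = 15.
  i=2: a_2=3, p_2 = 3*61 + 4 = 187, q_2 = 3*15 + 1 = 46.
q_2 = 46 > 20, so the last convergent with denominator <= 20 is p_1/q_1 = 61/15.
The closest fraction with denominator <= 20 is either p_1/q_1 or the intermediate fraction (k*p_1 + p_0)/(k*q_1 + q_0) with the largest k >= 1 whose denominator stays <= 20; these approach x as k grows, and every other convergent or intermediate fraction in range is farther away.
Largest k: floor((20 - q_0)/q_1) = floor((20 - 1)/15) = 1.
That gives (1*61 + 4)/(1*15 + 1) = 65/16.
Compare the errors: |x - 61/15| = |435*15 - 61*107|/(107*15) = 2/1605, and |x - 65/16| = |435*16 - 65*107|/(107*16) = 5/1712.
Cross-multiplying, 2*1712 = 3424 < 8025 = 5*1605, so 2/1605 is smaller: the convergent 61/15 is closer to x than 65/16.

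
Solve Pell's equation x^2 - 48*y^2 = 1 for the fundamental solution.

(x, y) = (7, 1)

First expand sqrt(48) as a continued fraction. With x_i = (sqrt(48) + m_i)/d_i and (m_0, d_0) = (0, 1): a_0 = floor(sqrt(48)) = 6, since 6^2 = 36 <= 48 < 49 = 7^2.
Iterate m_{i+1} = d_i*a_i - m_i, d_{i+1} = (48 - m_{i+1}^2)/d_i, a_{i+1} = floor((a_0 + m_{i+1})/d_{i+1}):
  m_1 = 1*6 - 0 = 6, d_1 = (48 - 6^2)/1 = 12/1 = 12, a_1 = floor((6 + 6)/12) = 1.
  m_2 = 12*1 - 6 = 6, d_2 = (48 - 6^2)/12 = 12/12 = 1, a_2 = floor((6 + 6)/1) = 12.
  m_3 = 1*12 - 6 = 6, d_3 = (48 - 6^2)/1 = 12/1 = 12: (m_3, d_3) = (m_1, d_1) = (6, 12), so from here the quotients repeat a_1, a_2; the period length is 2.
So sqrt(48) = [6; (1, 12)] with period length k = 2.
k is even, so the fundamental solution of x^2 - 48y^2 = 1 is (p_{k-1}, q_{k-1}) = (p_1, q_1); compute convergents through index 1.
Convergents (p_i = a_i*p_{i-1} + p_{i-2}, q_i = a_i*q_{i-1} + q_{i-2} with p_{-2}=0, p_{-1}=1, q_{-2}=1, q_{-1}=0):
  i=0: a_0=6, p_0 = 6*1 + 0 = 6, q_0 = 6*0 + 1 = 1.
  i=1: a_1=1, p_1 = 1*6 + 1 = 7, q_1 = 1*1 + 0 = 1.
Check: 7^2 - 48*1^2 = 49 - 48 = 1, so (x, y) = (7, 1) solves the equation, and by the theorem it is the least positive solution.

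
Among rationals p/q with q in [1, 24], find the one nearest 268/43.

81/13

Expand x = 268/43 as a continued fraction with the Euclidean algorithm:
  268 = 6*43 + 10, so a_0 = 6.
  43 = 4*10 + 3, so a_1 = 4.
  10 = 3*3 + 1, so a_2 = 3.
  3 = 3*1 + 0, so a_3 = 3.
so x = [6; 4, 3, 3].
Convergents (p_i = a_i*p_{i-1} + p_{i-2}, q_i = a_i*q_{i-1} + q_{i-2} with p_{-2}=0, p_{-1}=1, q_{-2}=1, q_{-1}=0), until the denominator exceeds 24:
  i=0: a_0=6, p_0 = 6*1 + 0 = 6, q_0 = 6*0 + 1 = 1.
  i=1: a_1=4, p_1 = 4*6 + 1 = 25, q_1 = 4*1 + 0 = 4.
  i=2: a_2=3, p_2 = 3*25 + 6 = 81, q_2 = 3*4 + 1 = 13.
  i=3: a_3=3, p_3 = 3*81 + 25 = 268, q_3 = 3*13 + 4 = 43.
q_3 = 43 > 24, so the last convergent with denominator <= 24 is p_2/q_2 = 81/13.
The closest fraction with denominator <= 24 is either p_2/q_2 or the intermediate fraction (k*p_2 + p_1)/(k*q_2 + q_1) with the largest k >= 1 whose denominator stays <= 24; these approach x as k grows, and every other convergent or intermediate fraction in range is farther away.
Largest k: floor((24 - q_1)/q_2) = floor((24 - 4)/13) = 1.
That gives (1*81 + 25)/(1*13 + 4) = 106/17.
Compare the errors: |x - 81/13| = |268*13 - 81*43|/(43*13) = 1/559, and |x - 106/17| = |268*17 - 106*43|/(43*17) = 2/731.
Cross-multiplying, 1*731 = 731 < 1118 = 2*559, so 1/559 is smaller: the convergent 81/13 is closer to x than 106/17.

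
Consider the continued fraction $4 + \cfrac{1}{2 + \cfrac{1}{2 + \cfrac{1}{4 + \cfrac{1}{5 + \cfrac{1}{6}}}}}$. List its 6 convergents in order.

4/1, 9/2, 22/5, 97/22, 507/115, 3139/712

Using the convergent recurrence p_i = a_i*p_{i-1} + p_{i-2}, q_i = a_i*q_{i-1} + q_{i-2} with p_{-2}=0, p_{-1}=1, q_{-2}=1, q_{-1}=0:
  i=0: a_0=4, p_0 = 4*1 + 0 = 4, q_0 = 4*0 + 1 = 1.
  i=1: a_1=2, p_1 = 2*4 + 1 = 9, q_1 = 2*1 + 0 = 2.
  i=2: a_2=2, p_2 = 2*9 + 4 = 22, q_2 = 2*2 + 1 = 5.
  i=3: a_3=4, p_3 = 4*22 + 9 = 97, q_3 = 4*5 + 2 = 22.
  i=4: a_4=5, p_4 = 5*97 + 22 = 507, q_4 = 5*22 + 5 = 115.
  i=5: a_5=6, p_5 = 6*507 + 97 = 3139, q_5 = 6*115 + 22 = 712.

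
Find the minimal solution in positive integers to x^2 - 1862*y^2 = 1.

(x, y) = (14982337, 347208)

First expand sqrt(1862) as a continued fraction. With x_i = (sqrt(1862) + m_i)/d_i and (m_0, d_0) = (0, 1): a_0 = floor(sqrt(1862)) = 43, since 43^2 = 1849 <= 1862 < 1936 = 44^2.
Iterate m_{i+1} = d_i*a_i - m_i, d_{i+1} = (1862 - m_{i+1}^2)/d_i, a_{i+1} = floor((a_0 + m_{i+1})/d_{i+1}):
  m_1 = 1*43 - 0 = 43, d_1 = (1862 - 43^2)/1 = 13/1 = 13, a_1 = floor((43 + 43)/13) = 6.
  m_2 = 13*6 - 43 = 35, d_2 = (1862 - 35^2)/13 = 637/13 = 49, a_2 = floor((43 + 35)/49) = 1.
  m_3 = 49*1 - 35 = 14, d_3 = (1862 - 14^2)/49 = 1666/49 = 34, a_3 = floor((43 + 14)/34) = 1.
  m_4 = 34*1 - 14 = 20, d_4 = (1862 - 20^2)/34 = 1462/34 = 43, a_4 = floor((43 + 20)/43) = 1.
  m_5 = 43*1 - 20 = 23, d_5 = (1862 - 23^2)/43 = 1333/43 = 31, a_5 = floor((43 + 23)/31) = 2.
  m_6 = 31*2 - 23 = 39, d_6 = (1862 - 39^2)/31 = 341/31 = 11, a_6 = floor((43 + 39)/11) = 7.
  m_7 = 11*7 - 39 = 38, d_7 = (1862 - 38^2)/11 = 418/11 = 38, a_7 = floor((43 + 38)/38) = 2.
  m_8 = 38*2 - 38 = 38, d_8 = (1862 - 38^2)/38 = 418/38 = 11, a_8 = floor((43 + 38)/11) = 7.
  m_9 = 11*7 - 38 = 39, d_9 = (1862 - 39^2)/11 = 341/11 = 31, a_9 = floor((43 + 39)/31) = 2.
  m_10 = 31*2 - 39 = 23, d_10 = (1862 - 23^2)/31 = 1333/31 = 43, a_10 = floor((43 + 23)/43) = 1.
  m_11 = 43*1 - 23 = 20, d_11 = (1862 - 20^2)/43 = 1462/43 = 34, a_11 = floor((43 + 20)/34) = 1.
  m_12 = 34*1 - 20 = 14, d_12 = (1862 - 14^2)/34 = 1666/34 = 49, a_12 = floor((43 + 14)/49) = 1.
  m_13 = 49*1 - 14 = 35, d_13 = (1862 - 35^2)/49 = 637/49 = 13, a_13 = floor((43 + 35)/13) = 6.
  m_14 = 13*6 - 35 = 43, d_14 = (1862 - 43^2)/13 = 13/13 = 1, a_14 = floor((43 + 43)/1) = 86.
  m_15 = 1*86 - 43 = 43, d_15 = (1862 - 43^2)/1 = 13/1 = 13: (m_15, d_15) = (m_1, d_1) = (43, 13), so from here the quotients repeat a_1, ..., a_14; the period length is 14.
So sqrt(1862) = [43; (6, 1, 1, 1, 2, 7, 2, 7, 2, 1, 1, 1, 6, 86)] with period length k = 14.
k is even, so the fundamental solution of x^2 - 1862y^2 = 1 is (p_{k-1}, q_{k-1}) = (p_13, q_13); compute convergents through index 13.
Convergents (p_i = a_i*p_{i-1} + p_{i-2}, q_i = a_i*q_{i-1} + q_{i-2} with p_{-2}=0, p_{-1}=1, q_{-2}=1, q_{-1}=0):
  i=0: a_0=43, p_0 = 43*1 + 0 = 43, q_0 = 43*0 + 1 = 1.
  i=1: a_1=6, p_1 = 6*43 + 1 = 259, q_1 = 6*1 + 0 = 6.
  i=2: a_2=1, p_2 = 1*259 + 43 = 302, q_2 = 1*6 + 1 = 7.
  i=3: a_3=1, p_3 = 1*302 + 259 = 561, q_3 = 1*7 + 6 = 13.
  i=4: a_4=1, p_4 = 1*561 + 302 = 863, q_4 = 1*13 + 7 = 20.
  i=5: a_5=2, p_5 = 2*863 + 561 = 2287, q_5 = 2*20 + 13 = 53.
  i=6: a_6=7, p_6 = 7*2287 + 863 = 16872, q_6 = 7*53 + 20 = 391.
  i=7: a_7=2, p_7 = 2*16872 + 2287 = 36031, q_7 = 2*391 + 53 = 835.
  i=8: a_8=7, p_8 = 7*36031 + 16872 = 269089, q_8 = 7*835 + 391 = 6236.
  i=9: a_9=2, p_9 = 2*269089 + 36031 = 574209, q_9 = 2*6236 + 835 = 13307.
  i=10: a_10=1, p_10 = 1*574209 + 269089 = 843298, q_10 = 1*13307 + 6236 = 19543.
  i=11: a_11=1, p_11 = 1*843298 + 574209 = 1417507, q_11 = 1*19543 + 13307 = 32850.
  i=12: a_12=1, p_12 = 1*1417507 + 843298 = 2260805, q_12 = 1*32850 + 19543 = 52393.
  i=13: a_13=6, p_13 = 6*2260805 + 1417507 = 14982337, q_13 = 6*52393 + 32850 = 347208.
Check: 14982337^2 - 1862*347208^2 = 224470421981569 - 224470421981568 = 1, so (x, y) = (14982337, 347208) solves the equation, and by the theorem it is the least positive solution.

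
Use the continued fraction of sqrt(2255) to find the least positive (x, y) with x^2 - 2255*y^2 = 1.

(x, y) = (3609, 76)

First expand sqrt(2255) as a continued fraction. With x_i = (sqrt(2255) + m_i)/d_i and (m_0, d_0) = (0, 1): a_0 = floor(sqrt(2255)) = 47, since 47^2 = 2209 <= 2255 < 2304 = 48^2.
Iterate m_{i+1} = d_i*a_i - m_i, d_{i+1} = (2255 - m_{i+1}^2)/d_i, a_{i+1} = floor((a_0 + m_{i+1})/d_{i+1}):
  m_1 = 1*47 - 0 = 47, d_1 = (2255 - 47^2)/1 = 46/1 = 46, a_1 = floor((47 + 47)/46) = 2.
  m_2 = 46*2 - 47 = 45, d_2 = (2255 - 45^2)/46 = 230/46 = 5, a_2 = floor((47 + 45)/5) = 18.
  m_3 = 5*18 - 45 = 45, d_3 = (2255 - 45^2)/5 = 230/5 = 46, a_3 = floor((47 + 45)/46) = 2.
  m_4 = 46*2 - 45 = 47, d_4 = (2255 - 47^2)/46 = 46/46 = 1, a_4 = floor((47 + 47)/1) = 94.
  m_5 = 1*94 - 47 = 47, d_5 = (2255 - 47^2)/1 = 46/1 = 46: (m_5, d_5) = (m_1, d_1) = (47, 46), so from here the quotients repeat a_1, ..., a_4; the period length is 4.
So sqrt(2255) = [47; (2, 18, 2, 94)] with period length k = 4.
k is even, so the fundamental solution of x^2 - 2255y^2 = 1 is (p_{k-1}, q_{k-1}) = (p_3, q_3); compute convergents through index 3.
Convergents (p_i = a_i*p_{i-1} + p_{i-2}, q_i = a_i*q_{i-1} + q_{i-2} with p_{-2}=0, p_{-1}=1, q_{-2}=1, q_{-1}=0):
  i=0: a_0=47, p_0 = 47*1 + 0 = 47, q_0 = 47*0 + 1 = 1.
  i=1: a_1=2, p_1 = 2*47 + 1 = 95, q_1 = 2*1 + 0 = 2.
  i=2: a_2=18, p_2 = 18*95 + 47 = 1757, q_2 = 18*2 + 1 = 37.
  i=3: a_3=2, p_3 = 2*1757 + 95 = 3609, q_3 = 2*37 + 2 = 76.
Check: 3609^2 - 2255*76^2 = 13024881 - 13024880 = 1, so (x, y) = (3609, 76) solves the equation, and by the theorem it is the least positive solution.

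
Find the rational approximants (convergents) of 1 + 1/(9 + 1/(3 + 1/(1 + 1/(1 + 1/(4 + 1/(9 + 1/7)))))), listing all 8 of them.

1/1, 10/9, 31/28, 41/37, 72/65, 329/297, 3033/2738, 21560/19463

Using the convergent recurrence p_i = a_i*p_{i-1} + p_{i-2}, q_i = a_i*q_{i-1} + q_{i-2} with p_{-2}=0, p_{-1}=1, q_{-2}=1, q_{-1}=0:
  i=0: a_0=1, p_0 = 1*1 + 0 = 1, q_0 = 1*0 + 1 = 1.
  i=1: a_1=9, p_1 = 9*1 + 1 = 10, q_1 = 9*1 + 0 = 9.
  i=2: a_2=3, p_2 = 3*10 + 1 = 31, q_2 = 3*9 + 1 = 28.
  i=3: a_3=1, p_3 = 1*31 + 10 = 41, q_3 = 1*28 + 9 = 37.
  i=4: a_4=1, p_4 = 1*41 + 31 = 72, q_4 = 1*37 + 28 = 65.
  i=5: a_5=4, p_5 = 4*72 + 41 = 329, q_5 = 4*65 + 37 = 297.
  i=6: a_6=9, p_6 = 9*329 + 72 = 3033, q_6 = 9*297 + 65 = 2738.
  i=7: a_7=7, p_7 = 7*3033 + 329 = 21560, q_7 = 7*2738 + 297 = 19463.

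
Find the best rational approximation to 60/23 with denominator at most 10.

13/5

Expand x = 60/23 as a continued fraction with the Euclidean algorithm:
  60 = 2*23 + 14, so a_0 = 2.
  23 = 1*14 + 9, so a_1 = 1.
  14 = 1*9 + 5, so a_2 = 1.
  9 = 1*5 + 4, so a_3 = 1.
  5 = 1*4 + 1, so a_4 = 1.
  4 = 4*1 + 0, so a_5 = 4.
so x = [2; 1, 1, 1, 1, 4].
Convergents (p_i = a_i*p_{i-1} + p_{i-2}, q_i = a_i*q_{i-1} + q_{i-2} with p_{-2}=0, p_{-1}=1, q_{-2}=1, q_{-1}=0), until the denominator exceeds 10:
  i=0: a_0=2, p_0 = 2*1 + 0 = 2, q_0 = 2*0 + 1 = 1.
  i=1: a_1=1, p_1 = 1*2 + 1 = 3, q_1 = 1*1 + 0 = 1.
  i=2: a_2=1, p_2 = 1*3 + 2 = 5, q_2 = 1*1 + 1 = 2.
  i=3: a_3=1, p_3 = 1*5 + 3 = 8, q_3 = 1*2 + 1 = 3.
  i=4: a_4=1, p_4 = 1*8 + 5 = 13, q_4 = 1*3 + 2 = 5.
  i=5: a_5=4, p_5 = 4*13 + 8 = 60, q_5 = 4*5 + 3 = 23.
q_5 = 23 > 10, so the last convergent with denominator <= 10 is p_4/q_4 = 13/5.
The closest fraction with denominator <= 10 is either p_4/q_4 or the intermediate fraction (k*p_4 + p_3)/(k*q_4 + q_3) with the largest k >= 1 whose denominator stays <= 10; these approach x as k grows, and every other convergent or intermediate fraction in range is farther away.
Largest k: floor((10 - q_3)/q_4) = floor((10 - 3)/5) = 1.
That gives (1*13 + 8)/(1*5 + 3) = 21/8.
Compare the errors: |x - 13/5| = |60*5 - 13*23|/(23*5) = 1/115, and |x - 21/8| = |60*8 - 21*23|/(23*8) = 3/184.
Cross-multiplying, 1*184 = 184 < 345 = 3*115, so 1/115 is smaller: the convergent 13/5 is closer to x than 21/8.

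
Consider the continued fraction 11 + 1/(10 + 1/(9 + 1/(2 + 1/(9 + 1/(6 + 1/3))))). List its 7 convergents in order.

Using the convergent recurrence p_i = a_i*p_{i-1} + p_{i-2}, q_i = a_i*q_{i-1} + q_{i-2} with p_{-2}=0, p_{-1}=1, q_{-2}=1, q_{-1}=0:
  i=0: a_0=11, p_0 = 11*1 + 0 = 11, q_0 = 11*0 + 1 = 1.
  i=1: a_1=10, p_1 = 10*11 + 1 = 111, q_1 = 10*1 + 0 = 10.
  i=2: a_2=9, p_2 = 9*111 + 11 = 1010, q_2 = 9*10 + 1 = 91.
  i=3: a_3=2, p_3 = 2*1010 + 111 = 2131, q_3 = 2*91 + 10 = 192.
  i=4: a_4=9, p_4 = 9*2131 + 1010 = 20189, q_4 = 9*192 + 91 = 1819.
  i=5: a_5=6, p_5 = 6*20189 + 2131 = 123265, q_5 = 6*1819 + 192 = 11106.
  i=6: a_6=3, p_6 = 3*123265 + 20189 = 389984, q_6 = 3*11106 + 1819 = 35137.

11/1, 111/10, 1010/91, 2131/192, 20189/1819, 123265/11106, 389984/35137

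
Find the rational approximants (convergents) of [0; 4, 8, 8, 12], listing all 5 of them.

0/1, 1/4, 8/33, 65/268, 788/3249

Using the convergent recurrence p_i = a_i*p_{i-1} + p_{i-2}, q_i = a_i*q_{i-1} + q_{i-2} with p_{-2}=0, p_{-1}=1, q_{-2}=1, q_{-1}=0:
  i=0: a_0=0, p_0 = 0*1 + 0 = 0, q_0 = 0*0 + 1 = 1.
  i=1: a_1=4, p_1 = 4*0 + 1 = 1, q_1 = 4*1 + 0 = 4.
  i=2: a_2=8, p_2 = 8*1 + 0 = 8, q_2 = 8*4 + 1 = 33.
  i=3: a_3=8, p_3 = 8*8 + 1 = 65, q_3 = 8*33 + 4 = 268.
  i=4: a_4=12, p_4 = 12*65 + 8 = 788, q_4 = 12*268 + 33 = 3249.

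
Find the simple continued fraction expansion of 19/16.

[1; 5, 3]

Run the Euclidean algorithm on 19 and 16; the successive quotients are the partial quotients a_0, a_1, ... (each step inverts the fractional part left over by the previous one):
  19 = 1*16 + 3, so a_0 = 1.
  16 = 5*3 + 1, so a_1 = 5.
  3 = 3*1 + 0, so a_2 = 3.
The remainder reaches 0 after 3 divisions, so the expansion has 3 partial quotients, read off in order.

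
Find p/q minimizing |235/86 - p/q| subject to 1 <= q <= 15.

41/15

Expand x = 235/86 as a continued fraction with the Euclidean algorithm:
  235 = 2*86 + 63, so a_0 = 2.
  86 = 1*63 + 23, so a_1 = 1.
  63 = 2*23 + 17, so a_2 = 2.
  23 = 1*17 + 6, so a_3 = 1.
  17 = 2*6 + 5, so a_4 = 2.
  6 = 1*5 + 1, so a_5 = 1.
  5 = 5*1 + 0, so a_6 = 5.
so x = [2; 1, 2, 1, 2, 1, 5].
Convergents (p_i = a_i*p_{i-1} + p_{i-2}, q_i = a_i*q_{i-1} + q_{i-2} with p_{-2}=0, p_{-1}=1, q_{-2}=1, q_{-1}=0), until the denominator exceeds 15:
  i=0: a_0=2, p_0 = 2*1 + 0 = 2, q_0 = 2*0 + 1 = 1.
  i=1: a_1=1, p_1 = 1*2 + 1 = 3, q_1 = 1*1 + 0 = 1.
  i=2: a_2=2, p_2 = 2*3 + 2 = 8, q_2 = 2*1 + 1 = 3.
  i=3: a_3=1, p_3 = 1*8 + 3 = 11, q_3 = 1*3 + 1 = 4.
  i=4: a_4=2, p_4 = 2*11 + 8 = 30, q_4 = 2*4 + 3 = 11.
  i=5: a_5=1, p_5 = 1*30 + 11 = 41, q_5 = 1*11 + 4 = 15.
  i=6: a_6=5, p_6 = 5*41 + 30 = 235, q_6 = 5*15 + 11 = 86.
q_6 = 86 > 15, so the last convergent with denominator <= 15 is p_5/q_5 = 41/15.
The closest fraction with denominator <= 15 is either p_5/q_5 or the intermediate fraction (k*p_5 + p_4)/(k*q_5 + q_4) with the largest k >= 1 whose denominator stays <= 15; these approach x as k grows, and every other convergent or intermediate fraction in range is farther away.
Largest k: floor((15 - q_4)/q_5) = floor((15 - 11)/15) = 0.
Since k = 0, no intermediate fraction beyond p_5/q_5 has denominator <= 15, so the convergent 41/15 is the closest (its error is |235*15 - 41*86|/(86*15) = 1/1290).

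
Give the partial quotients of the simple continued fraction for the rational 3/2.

[1; 2]

Run the Euclidean algorithm on 3 and 2; the successive quotients are the partial quotients a_0, a_1, ... (each step inverts the fractional part left over by the previous one):
  3 = 1*2 + 1, so a_0 = 1.
  2 = 2*1 + 0, so a_1 = 2.
The remainder reaches 0 after 2 divisions, so the expansion has 2 partial quotients, read off in order.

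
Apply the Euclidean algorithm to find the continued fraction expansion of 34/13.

[2; 1, 1, 1, 1, 2]

Run the Euclidean algorithm on 34 and 13; the successive quotients are the partial quotients a_0, a_1, ... (each step inverts the fractional part left over by the previous one):
  34 = 2*13 + 8, so a_0 = 2.
  13 = 1*8 + 5, so a_1 = 1.
  8 = 1*5 + 3, so a_2 = 1.
  5 = 1*3 + 2, so a_3 = 1.
  3 = 1*2 + 1, so a_4 = 1.
  2 = 2*1 + 0, so a_5 = 2.
The remainder reaches 0 after 6 divisions, so the expansion has 6 partial quotients, read off in order.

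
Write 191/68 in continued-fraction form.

[2; 1, 4, 4, 3]

Run the Euclidean algorithm on 191 and 68; the successive quotients are the partial quotients a_0, a_1, ... (each step inverts the fractional part left over by the previous one):
  191 = 2*68 + 55, so a_0 = 2.
  68 = 1*55 + 13, so a_1 = 1.
  55 = 4*13 + 3, so a_2 = 4.
  13 = 4*3 + 1, so a_3 = 4.
  3 = 3*1 + 0, so a_4 = 3.
The remainder reaches 0 after 5 divisions, so the expansion has 5 partial quotients, read off in order.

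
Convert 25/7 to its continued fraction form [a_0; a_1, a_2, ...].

[3; 1, 1, 3]

Run the Euclidean algorithm on 25 and 7; the successive quotients are the partial quotients a_0, a_1, ... (each step inverts the fractional part left over by the previous one):
  25 = 3*7 + 4, so a_0 = 3.
  7 = 1*4 + 3, so a_1 = 1.
  4 = 1*3 + 1, so a_2 = 1.
  3 = 3*1 + 0, so a_3 = 3.
The remainder reaches 0 after 4 divisions, so the expansion has 4 partial quotients, read off in order.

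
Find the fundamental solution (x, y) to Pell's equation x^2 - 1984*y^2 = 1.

First expand sqrt(1984) as a continued fraction. With x_i = (sqrt(1984) + m_i)/d_i and (m_0, d_0) = (0, 1): a_0 = floor(sqrt(1984)) = 44, since 44^2 = 1936 <= 1984 < 2025 = 45^2.
Iterate m_{i+1} = d_i*a_i - m_i, d_{i+1} = (1984 - m_{i+1}^2)/d_i, a_{i+1} = floor((a_0 + m_{i+1})/d_{i+1}):
  m_1 = 1*44 - 0 = 44, d_1 = (1984 - 44^2)/1 = 48/1 = 48, a_1 = floor((44 + 44)/48) = 1.
  m_2 = 48*1 - 44 = 4, d_2 = (1984 - 4^2)/48 = 1968/48 = 41, a_2 = floor((44 + 4)/41) = 1.
  m_3 = 41*1 - 4 = 37, d_3 = (1984 - 37^2)/41 = 615/41 = 15, a_3 = floor((44 + 37)/15) = 5.
  m_4 = 15*5 - 37 = 38, d_4 = (1984 - 38^2)/15 = 540/15 = 36, a_4 = floor((44 + 38)/36) = 2.
  m_5 = 36*2 - 38 = 34, d_5 = (1984 - 34^2)/36 = 828/36 = 23, a_5 = floor((44 + 34)/23) = 3.
  m_6 = 23*3 - 34 = 35, d_6 = (1984 - 35^2)/23 = 759/23 = 33, a_6 = floor((44 + 35)/33) = 2.
  m_7 = 33*2 - 35 = 31, d_7 = (1984 - 31^2)/33 = 1023/33 = 31, a_7 = floor((44 + 31)/31) = 2.
  m_8 = 31*2 - 31 = 31, d_8 = (1984 - 31^2)/31 = 1023/31 = 33, a_8 = floor((44 + 31)/33) = 2.
  m_9 = 33*2 - 31 = 35, d_9 = (1984 - 35^2)/33 = 759/33 = 23, a_9 = floor((44 + 35)/23) = 3.
  m_10 = 23*3 - 35 = 34, d_10 = (1984 - 34^2)/23 = 828/23 = 36, a_10 = floor((44 + 34)/36) = 2.
  m_11 = 36*2 - 34 = 38, d_11 = (1984 - 38^2)/36 = 540/36 = 15, a_11 = floor((44 + 38)/15) = 5.
  m_12 = 15*5 - 38 = 37, d_12 = (1984 - 37^2)/15 = 615/15 = 41, a_12 = floor((44 + 37)/41) = 1.
  m_13 = 41*1 - 37 = 4, d_13 = (1984 - 4^2)/41 = 1968/41 = 48, a_13 = floor((44 + 4)/48) = 1.
  m_14 = 48*1 - 4 = 44, d_14 = (1984 - 44^2)/48 = 48/48 = 1, a_14 = floor((44 + 44)/1) = 88.
  m_15 = 1*88 - 44 = 44, d_15 = (1984 - 44^2)/1 = 48/1 = 48: (m_15, d_15) = (m_1, d_1) = (44, 48), so from here the quotients repeat a_1, ..., a_14; the period length is 14.
So sqrt(1984) = [44; (1, 1, 5, 2, 3, 2, 2, 2, 3, 2, 5, 1, 1, 88)] with period length k = 14.
k is even, so the fundamental solution of x^2 - 1984y^2 = 1 is (p_{k-1}, q_{k-1}) = (p_13, q_13); compute convergents through index 13.
Convergents (p_i = a_i*p_{i-1} + p_{i-2}, q_i = a_i*q_{i-1} + q_{i-2} with p_{-2}=0, p_{-1}=1, q_{-2}=1, q_{-1}=0):
  i=0: a_0=44, p_0 = 44*1 + 0 = 44, q_0 = 44*0 + 1 = 1.
  i=1: a_1=1, p_1 = 1*44 + 1 = 45, q_1 = 1*1 + 0 = 1.
  i=2: a_2=1, p_2 = 1*45 + 44 = 89, q_2 = 1*1 + 1 = 2.
  i=3: a_3=5, p_3 = 5*89 + 45 = 490, q_3 = 5*2 + 1 = 11.
  i=4: a_4=2, p_4 = 2*490 + 89 = 1069, q_4 = 2*11 + 2 = 24.
  i=5: a_5=3, p_5 = 3*1069 + 490 = 3697, q_5 = 3*24 + 11 = 83.
  i=6: a_6=2, p_6 = 2*3697 + 1069 = 8463, q_6 = 2*83 + 24 = 190.
  i=7: a_7=2, p_7 = 2*8463 + 3697 = 20623, q_7 = 2*190 + 83 = 463.
  i=8: a_8=2, p_8 = 2*20623 + 8463 = 49709, q_8 = 2*463 + 190 = 1116.
  i=9: a_9=3, p_9 = 3*49709 + 20623 = 169750, q_9 = 3*1116 + 463 = 3811.
  i=10: a_10=2, p_10 = 2*169750 + 49709 = 389209, q_10 = 2*3811 + 1116 = 8738.
  i=11: a_11=5, p_11 = 5*389209 + 169750 = 2115795, q_11 = 5*8738 + 3811 = 47501.
  i=12: a_12=1, p_12 = 1*2115795 + 389209 = 2505004, q_12 = 1*47501 + 8738 = 56239.
  i=13: a_13=1, p_13 = 1*2505004 + 2115795 = 4620799, q_13 = 1*56239 + 47501 = 103740.
Check: 4620799^2 - 1984*103740^2 = 21351783398401 - 21351783398400 = 1, so (x, y) = (4620799, 103740) solves the equation, and by the theorem it is the least positive solution.

(x, y) = (4620799, 103740)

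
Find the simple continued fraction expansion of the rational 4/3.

Run the Euclidean algorithm on 4 and 3; the successive quotients are the partial quotients a_0, a_1, ... (each step inverts the fractional part left over by the previous one):
  4 = 1*3 + 1, so a_0 = 1.
  3 = 3*1 + 0, so a_1 = 3.
The remainder reaches 0 after 2 divisions, so the expansion has 2 partial quotients, read off in order.

[1; 3]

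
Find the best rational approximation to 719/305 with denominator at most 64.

Expand x = 719/305 as a continued fraction with the Euclidean algorithm:
  719 = 2*305 + 109, so a_0 = 2.
  305 = 2*109 + 87, so a_1 = 2.
  109 = 1*87 + 22, so a_2 = 1.
  87 = 3*22 + 21, so a_3 = 3.
  22 = 1*21 + 1, so a_4 = 1.
  21 = 21*1 + 0, so a_5 = 21.
so x = [2; 2, 1, 3, 1, 21].
Convergents (p_i = a_i*p_{i-1} + p_{i-2}, q_i = a_i*q_{i-1} + q_{i-2} with p_{-2}=0, p_{-1}=1, q_{-2}=1, q_{-1}=0), until the denominator exceeds 64:
  i=0: a_0=2, p_0 = 2*1 + 0 = 2, q_0 = 2*0 + 1 = 1.
  i=1: a_1=2, p_1 = 2*2 + 1 = 5, q_1 = 2*1 + 0 = 2.
  i=2: a_2=1, p_2 = 1*5 + 2 = 7, q_2 = 1*2 + 1 = 3.
  i=3: a_3=3, p_3 = 3*7 + 5 = 26, q_3 = 3*3 + 2 = 11.
  i=4: a_4=1, p_4 = 1*26 + 7 = 33, q_4 = 1*11 + 3 = 14.
  i=5: a_5=21, p_5 = 21*33 + 26 = 719, q_5 = 21*14 + 11 = 305.
q_5 = 305 > 64, so the last convergent with denominator <= 64 is p_4/q_4 = 33/14.
The closest fraction with denominator <= 64 is either p_4/q_4 or the intermediate fraction (k*p_4 + p_3)/(k*q_4 + q_3) with the largest k >= 1 whose denominator stays <= 64; these approach x as k grows, and every other convergent or intermediate fraction in range is farther away.
Largest k: floor((64 - q_3)/q_4) = floor((64 - 11)/14) = 3.
That gives (3*33 + 26)/(3*14 + 11) = 125/53.
Compare the errors: |x - 33/14| = |719*14 - 33*305|/(305*14) = 1/4270, and |x - 125/53| = |719*53 - 125*305|/(305*53) = 18/16165.
Cross-multiplying, 1*16165 = 16165 < 76860 = 18*4270, so 1/4270 is smaller: the convergent 33/14 is closer to x than 125/53.

33/14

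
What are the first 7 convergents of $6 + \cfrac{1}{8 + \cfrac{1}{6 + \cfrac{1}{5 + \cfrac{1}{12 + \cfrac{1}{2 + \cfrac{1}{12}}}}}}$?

Using the convergent recurrence p_i = a_i*p_{i-1} + p_{i-2}, q_i = a_i*q_{i-1} + q_{i-2} with p_{-2}=0, p_{-1}=1, q_{-2}=1, q_{-1}=0:
  i=0: a_0=6, p_0 = 6*1 + 0 = 6, q_0 = 6*0 + 1 = 1.
  i=1: a_1=8, p_1 = 8*6 + 1 = 49, q_1 = 8*1 + 0 = 8.
  i=2: a_2=6, p_2 = 6*49 + 6 = 300, q_2 = 6*8 + 1 = 49.
  i=3: a_3=5, p_3 = 5*300 + 49 = 1549, q_3 = 5*49 + 8 = 253.
  i=4: a_4=12, p_4 = 12*1549 + 300 = 18888, q_4 = 12*253 + 49 = 3085.
  i=5: a_5=2, p_5 = 2*18888 + 1549 = 39325, q_5 = 2*3085 + 253 = 6423.
  i=6: a_6=12, p_6 = 12*39325 + 18888 = 490788, q_6 = 12*6423 + 3085 = 80161.

6/1, 49/8, 300/49, 1549/253, 18888/3085, 39325/6423, 490788/80161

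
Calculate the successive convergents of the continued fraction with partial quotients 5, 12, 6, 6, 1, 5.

Using the convergent recurrence p_i = a_i*p_{i-1} + p_{i-2}, q_i = a_i*q_{i-1} + q_{i-2} with p_{-2}=0, p_{-1}=1, q_{-2}=1, q_{-1}=0:
  i=0: a_0=5, p_0 = 5*1 + 0 = 5, q_0 = 5*0 + 1 = 1.
  i=1: a_1=12, p_1 = 12*5 + 1 = 61, q_1 = 12*1 + 0 = 12.
  i=2: a_2=6, p_2 = 6*61 + 5 = 371, q_2 = 6*12 + 1 = 73.
  i=3: a_3=6, p_3 = 6*371 + 61 = 2287, q_3 = 6*73 + 12 = 450.
  i=4: a_4=1, p_4 = 1*2287 + 371 = 2658, q_4 = 1*450 + 73 = 523.
  i=5: a_5=5, p_5 = 5*2658 + 2287 = 15577, q_5 = 5*523 + 450 = 3065.

5/1, 61/12, 371/73, 2287/450, 2658/523, 15577/3065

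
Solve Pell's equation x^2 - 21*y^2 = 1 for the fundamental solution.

(x, y) = (55, 12)

First expand sqrt(21) as a continued fraction. With x_i = (sqrt(21) + m_i)/d_i and (m_0, d_0) = (0, 1): a_0 = floor(sqrt(21)) = 4, since 4^2 = 16 <= 21 < 25 = 5^2.
Iterate m_{i+1} = d_i*a_i - m_i, d_{i+1} = (21 - m_{i+1}^2)/d_i, a_{i+1} = floor((a_0 + m_{i+1})/d_{i+1}):
  m_1 = 1*4 - 0 = 4, d_1 = (21 - 4^2)/1 = 5/1 = 5, a_1 = floor((4 + 4)/5) = 1.
  m_2 = 5*1 - 4 = 1, d_2 = (21 - 1^2)/5 = 20/5 = 4, a_2 = floor((4 + 1)/4) = 1.
  m_3 = 4*1 - 1 = 3, d_3 = (21 - 3^2)/4 = 12/4 = 3, a_3 = floor((4 + 3)/3) = 2.
  m_4 = 3*2 - 3 = 3, d_4 = (21 - 3^2)/3 = 12/3 = 4, a_4 = floor((4 + 3)/4) = 1.
  m_5 = 4*1 - 3 = 1, d_5 = (21 - 1^2)/4 = 20/4 = 5, a_5 = floor((4 + 1)/5) = 1.
  m_6 = 5*1 - 1 = 4, d_6 = (21 - 4^2)/5 = 5/5 = 1, a_6 = floor((4 + 4)/1) = 8.
  m_7 = 1*8 - 4 = 4, d_7 = (21 - 4^2)/1 = 5/1 = 5: (m_7, d_7) = (m_1, d_1) = (4, 5), so from here the quotients repeat a_1, ..., a_6; the period length is 6.
So sqrt(21) = [4; (1, 1, 2, 1, 1, 8)] with period length k = 6.
k is even, so the fundamental solution of x^2 - 21y^2 = 1 is (p_{k-1}, q_{k-1}) = (p_5, q_5); compute convergents through index 5.
Convergents (p_i = a_i*p_{i-1} + p_{i-2}, q_i = a_i*q_{i-1} + q_{i-2} with p_{-2}=0, p_{-1}=1, q_{-2}=1, q_{-1}=0):
  i=0: a_0=4, p_0 = 4*1 + 0 = 4, q_0 = 4*0 + 1 = 1.
  i=1: a_1=1, p_1 = 1*4 + 1 = 5, q_1 = 1*1 + 0 = 1.
  i=2: a_2=1, p_2 = 1*5 + 4 = 9, q_2 = 1*1 + 1 = 2.
  i=3: a_3=2, p_3 = 2*9 + 5 = 23, q_3 = 2*2 + 1 = 5.
  i=4: a_4=1, p_4 = 1*23 + 9 = 32, q_4 = 1*5 + 2 = 7.
  i=5: a_5=1, p_5 = 1*32 + 23 = 55, q_5 = 1*7 + 5 = 12.
Check: 55^2 - 21*12^2 = 3025 - 3024 = 1, so (x, y) = (55, 12) solves the equation, and by the theorem it is the least positive solution.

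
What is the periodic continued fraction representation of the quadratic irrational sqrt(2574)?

Write x_i = (sqrt(2574) + m_i)/d_i with (m_0, d_0) = (0, 1). a_0 = floor(sqrt(2574)) = 50, since 50^2 = 2500 <= 2574 < 2601 = 51^2.
Iterate m_{i+1} = d_i*a_i - m_i, d_{i+1} = (2574 - m_{i+1}^2)/d_i, a_{i+1} = floor((a_0 + m_{i+1})/d_{i+1}):
  m_1 = 1*50 - 0 = 50, d_1 = (2574 - 50^2)/1 = 74/1 = 74, a_1 = floor((50 + 50)/74) = 1.
  m_2 = 74*1 - 50 = 24, d_2 = (2574 - 24^2)/74 = 1998/74 = 27, a_2 = floor((50 + 24)/27) = 2.
  m_3 = 27*2 - 24 = 30, d_3 = (2574 - 30^2)/27 = 1674/27 = 62, a_3 = floor((50 + 30)/62) = 1.
  m_4 = 62*1 - 30 = 32, d_4 = (2574 - 32^2)/62 = 1550/62 = 25, a_4 = floor((50 + 32)/25) = 3.
  m_5 = 25*3 - 32 = 43, d_5 = (2574 - 43^2)/25 = 725/25 = 29, a_5 = floor((50 + 43)/29) = 3.
  m_6 = 29*3 - 43 = 44, d_6 = (2574 - 44^2)/29 = 638/29 = 22, a_6 = floor((50 + 44)/22) = 4.
  m_7 = 22*4 - 44 = 44, d_7 = (2574 - 44^2)/22 = 638/22 = 29, a_7 = floor((50 + 44)/29) = 3.
  m_8 = 29*3 - 44 = 43, d_8 = (2574 - 43^2)/29 = 725/29 = 25, a_8 = floor((50 + 43)/25) = 3.
  m_9 = 25*3 - 43 = 32, d_9 = (2574 - 32^2)/25 = 1550/25 = 62, a_9 = floor((50 + 32)/62) = 1.
  m_10 = 62*1 - 32 = 30, d_10 = (2574 - 30^2)/62 = 1674/62 = 27, a_10 = floor((50 + 30)/27) = 2.
  m_11 = 27*2 - 30 = 24, d_11 = (2574 - 24^2)/27 = 1998/27 = 74, a_11 = floor((50 + 24)/74) = 1.
  m_12 = 74*1 - 24 = 50, d_12 = (2574 - 50^2)/74 = 74/74 = 1, a_12 = floor((50 + 50)/1) = 100.
  m_13 = 1*100 - 50 = 50, d_13 = (2574 - 50^2)/1 = 74/1 = 74: (m_13, d_13) = (m_1, d_1) = (50, 74), so from here the quotients repeat a_1, ..., a_12; the period length is 12.
Hence the expansion of sqrt(2574) is a_0 = 50 followed by the repeating block 1, 2, 1, 3, 3, 4, 3, 3, 1, 2, 1, 100 (period 12).

[50; (1, 2, 1, 3, 3, 4, 3, 3, 1, 2, 1, 100)]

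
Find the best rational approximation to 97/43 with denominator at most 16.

Expand x = 97/43 as a continued fraction with the Euclidean algorithm:
  97 = 2*43 + 11, so a_0 = 2.
  43 = 3*11 + 10, so a_1 = 3.
  11 = 1*10 + 1, so a_2 = 1.
  10 = 10*1 + 0, so a_3 = 10.
so x = [2; 3, 1, 10].
Convergents (p_i = a_i*p_{i-1} + p_{i-2}, q_i = a_i*q_{i-1} + q_{i-2} with p_{-2}=0, p_{-1}=1, q_{-2}=1, q_{-1}=0), until the denominator exceeds 16:
  i=0: a_0=2, p_0 = 2*1 + 0 = 2, q_0 = 2*0 + 1 = 1.
  i=1: a_1=3, p_1 = 3*2 + 1 = 7, q_1 = 3*1 + 0 = 3.
  i=2: a_2=1, p_2 = 1*7 + 2 = 9, q_2 = 1*3 + 1 = 4.
  i=3: a_3=10, p_3 = 10*9 + 7 = 97, q_3 = 10*4 + 3 = 43.
q_3 = 43 > 16, so the last convergent with denominator <= 16 is p_2/q_2 = 9/4.
The closest fraction with denominator <= 16 is either p_2/q_2 or the intermediate fraction (k*p_2 + p_1)/(k*q_2 + q_1) with the largest k >= 1 whose denominator stays <= 16; these approach x as k grows, and every other convergent or intermediate fraction in range is farther away.
Largest k: floor((16 - q_1)/q_2) = floor((16 - 3)/4) = 3.
That gives (3*9 + 7)/(3*4 + 3) = 34/15.
Compare the errors: |x - 9/4| = |97*4 - 9*43|/(43*4) = 1/172, and |x - 34/15| = |97*15 - 34*43|/(43*15) = 7/645.
Cross-multiplying, 1*645 = 645 < 1204 = 7*172, so 1/172 is smaller: the convergent 9/4 is closer to x than 34/15.

9/4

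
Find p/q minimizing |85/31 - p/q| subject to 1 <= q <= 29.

74/27

Expand x = 85/31 as a continued fraction with the Euclidean algorithm:
  85 = 2*31 + 23, so a_0 = 2.
  31 = 1*23 + 8, so a_1 = 1.
  23 = 2*8 + 7, so a_2 = 2.
  8 = 1*7 + 1, so a_3 = 1.
  7 = 7*1 + 0, so a_4 = 7.
so x = [2; 1, 2, 1, 7].
Convergents (p_i = a_i*p_{i-1} + p_{i-2}, q_i = a_i*q_{i-1} + q_{i-2} with p_{-2}=0, p_{-1}=1, q_{-2}=1, q_{-1}=0), until the denominator exceeds 29:
  i=0: a_0=2, p_0 = 2*1 + 0 = 2, q_0 = 2*0 + 1 = 1.
  i=1: a_1=1, p_1 = 1*2 + 1 = 3, q_1 = 1*1 + 0 = 1.
  i=2: a_2=2, p_2 = 2*3 + 2 = 8, q_2 = 2*1 + 1 = 3.
  i=3: a_3=1, p_3 = 1*8 + 3 = 11, q_3 = 1*3 + 1 = 4.
  i=4: a_4=7, p_4 = 7*11 + 8 = 85, q_4 = 7*4 + 3 = 31.
q_4 = 31 > 29, so the last convergent with denominator <= 29 is p_3/q_3 = 11/4.
The closest fraction with denominator <= 29 is either p_3/q_3 or the intermediate fraction (k*p_3 + p_2)/(k*q_3 + q_2) with the largest k >= 1 whose denominator stays <= 29; these approach x as k grows, and every other convergent or intermediate fraction in range is farther away.
Largest k: floor((29 - q_2)/q_3) = floor((29 - 3)/4) = 6.
That gives (6*11 + 8)/(6*4 + 3) = 74/27.
Compare the errors: |x - 11/4| = |85*4 - 11*31|/(31*4) = 1/124, and |x - 74/27| = |85*27 - 74*31|/(31*27) = 1/837.
Cross-multiplying, 1*124 = 124 < 837 = 1*837, so 1/837 is smaller: the intermediate fraction 74/27 is closer to x than 11/4.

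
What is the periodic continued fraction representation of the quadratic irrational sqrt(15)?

[3; (1, 6)]

Write x_i = (sqrt(15) + m_i)/d_i with (m_0, d_0) = (0, 1). a_0 = floor(sqrt(15)) = 3, since 3^2 = 9 <= 15 < 16 = 4^2.
Iterate m_{i+1} = d_i*a_i - m_i, d_{i+1} = (15 - m_{i+1}^2)/d_i, a_{i+1} = floor((a_0 + m_{i+1})/d_{i+1}):
  m_1 = 1*3 - 0 = 3, d_1 = (15 - 3^2)/1 = 6/1 = 6, a_1 = floor((3 + 3)/6) = 1.
  m_2 = 6*1 - 3 = 3, d_2 = (15 - 3^2)/6 = 6/6 = 1, a_2 = floor((3 + 3)/1) = 6.
  m_3 = 1*6 - 3 = 3, d_3 = (15 - 3^2)/1 = 6/1 = 6: (m_3, d_3) = (m_1, d_1) = (3, 6), so from here the quotients repeat a_1, a_2; the period length is 2.
Hence the expansion of sqrt(15) is a_0 = 3 followed by the repeating block 1, 6 (period 2).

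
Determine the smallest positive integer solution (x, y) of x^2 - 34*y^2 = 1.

First expand sqrt(34) as a continued fraction. With x_i = (sqrt(34) + m_i)/d_i and (m_0, d_0) = (0, 1): a_0 = floor(sqrt(34)) = 5, since 5^2 = 25 <= 34 < 36 = 6^2.
Iterate m_{i+1} = d_i*a_i - m_i, d_{i+1} = (34 - m_{i+1}^2)/d_i, a_{i+1} = floor((a_0 + m_{i+1})/d_{i+1}):
  m_1 = 1*5 - 0 = 5, d_1 = (34 - 5^2)/1 = 9/1 = 9, a_1 = floor((5 + 5)/9) = 1.
  m_2 = 9*1 - 5 = 4, d_2 = (34 - 4^2)/9 = 18/9 = 2, a_2 = floor((5 + 4)/2) = 4.
  m_3 = 2*4 - 4 = 4, d_3 = (34 - 4^2)/2 = 18/2 = 9, a_3 = floor((5 + 4)/9) = 1.
  m_4 = 9*1 - 4 = 5, d_4 = (34 - 5^2)/9 = 9/9 = 1, a_4 = floor((5 + 5)/1) = 10.
  m_5 = 1*10 - 5 = 5, d_5 = (34 - 5^2)/1 = 9/1 = 9: (m_5, d_5) = (m_1, d_1) = (5, 9), so from here the quotients repeat a_1, ..., a_4; the period length is 4.
So sqrt(34) = [5; (1, 4, 1, 10)] with period length k = 4.
k is even, so the fundamental solution of x^2 - 34y^2 = 1 is (p_{k-1}, q_{k-1}) = (p_3, q_3); compute convergents through index 3.
Convergents (p_i = a_i*p_{i-1} + p_{i-2}, q_i = a_i*q_{i-1} + q_{i-2} with p_{-2}=0, p_{-1}=1, q_{-2}=1, q_{-1}=0):
  i=0: a_0=5, p_0 = 5*1 + 0 = 5, q_0 = 5*0 + 1 = 1.
  i=1: a_1=1, p_1 = 1*5 + 1 = 6, q_1 = 1*1 + 0 = 1.
  i=2: a_2=4, p_2 = 4*6 + 5 = 29, q_2 = 4*1 + 1 = 5.
  i=3: a_3=1, p_3 = 1*29 + 6 = 35, q_3 = 1*5 + 1 = 6.
Check: 35^2 - 34*6^2 = 1225 - 1224 = 1, so (x, y) = (35, 6) solves the equation, and by the theorem it is the least positive solution.

(x, y) = (35, 6)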